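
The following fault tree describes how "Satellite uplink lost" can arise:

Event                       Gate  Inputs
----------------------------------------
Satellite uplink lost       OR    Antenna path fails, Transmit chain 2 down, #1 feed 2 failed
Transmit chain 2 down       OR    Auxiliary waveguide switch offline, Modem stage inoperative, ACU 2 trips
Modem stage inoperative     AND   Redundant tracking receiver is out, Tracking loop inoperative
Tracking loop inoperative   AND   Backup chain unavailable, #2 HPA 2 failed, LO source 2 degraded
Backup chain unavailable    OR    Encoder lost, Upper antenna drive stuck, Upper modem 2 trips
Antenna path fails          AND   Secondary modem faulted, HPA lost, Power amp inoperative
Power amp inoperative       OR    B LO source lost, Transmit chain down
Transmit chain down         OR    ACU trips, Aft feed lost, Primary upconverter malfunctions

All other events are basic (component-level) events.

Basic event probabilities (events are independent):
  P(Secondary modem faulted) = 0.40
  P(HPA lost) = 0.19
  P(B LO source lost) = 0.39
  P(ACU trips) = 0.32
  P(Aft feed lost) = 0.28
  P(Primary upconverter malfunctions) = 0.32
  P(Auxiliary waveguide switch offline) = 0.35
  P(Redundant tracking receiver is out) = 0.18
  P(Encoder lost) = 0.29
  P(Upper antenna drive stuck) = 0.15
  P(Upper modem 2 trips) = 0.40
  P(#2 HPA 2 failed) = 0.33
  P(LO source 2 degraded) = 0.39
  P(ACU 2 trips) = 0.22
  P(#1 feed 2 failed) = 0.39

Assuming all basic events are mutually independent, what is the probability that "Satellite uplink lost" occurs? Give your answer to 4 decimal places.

0.7138

P(Transmit chain down) [OR] = 1 − (1−0.32) × (1−0.28) × (1−0.32) = 0.667072
P(Power amp inoperative) [OR] = 1 − (1−0.39) × (1−0.667072) = 0.796914
P(Antenna path fails) [AND] = 0.40 × 0.19 × 0.796914 = 0.060565
P(Backup chain unavailable) [OR] = 1 − (1−0.29) × (1−0.15) × (1−0.40) = 0.637900
P(Tracking loop inoperative) [AND] = 0.637900 × 0.33 × 0.39 = 0.082098
P(Modem stage inoperative) [AND] = 0.18 × 0.082098 = 0.014778
P(Transmit chain 2 down) [OR] = 1 − (1−0.35) × (1−0.014778) × (1−0.22) = 0.500492
P(Satellite uplink lost) [OR] = 1 − (1−0.060565) × (1−0.500492) × (1−0.39) = 0.713754
Rounded to 4 decimal places: P(Satellite uplink lost) ≈ 0.7138.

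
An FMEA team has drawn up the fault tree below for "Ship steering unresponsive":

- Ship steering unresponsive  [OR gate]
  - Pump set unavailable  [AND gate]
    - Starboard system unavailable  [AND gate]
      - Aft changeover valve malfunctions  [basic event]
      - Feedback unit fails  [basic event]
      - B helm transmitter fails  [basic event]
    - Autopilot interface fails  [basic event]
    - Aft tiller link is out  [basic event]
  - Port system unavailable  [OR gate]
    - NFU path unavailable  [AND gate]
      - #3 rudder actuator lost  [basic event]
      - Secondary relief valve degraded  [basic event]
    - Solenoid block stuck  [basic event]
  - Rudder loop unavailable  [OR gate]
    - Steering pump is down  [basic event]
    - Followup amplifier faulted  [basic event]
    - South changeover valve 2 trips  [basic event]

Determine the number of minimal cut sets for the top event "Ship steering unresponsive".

6

Starboard system unavailable [AND]: one cut set from each child combined → 1 × 1 × 1 = 1 cut set(s).
Pump set unavailable [AND]: one cut set from each child combined → 1 × 1 × 1 = 1 cut set(s).
NFU path unavailable [AND]: one cut set from each child combined → 1 × 1 = 1 cut set(s).
Port system unavailable [OR]: union of children's cut sets → 2 cut set(s).
Rudder loop unavailable [OR]: union of children's cut sets → 3 cut set(s).
Ship steering unresponsive [OR]: union of children's cut sets → 6 cut set(s).
Minimal cut sets: {Aft changeover valve malfunctions, Aft tiller link is out, Autopilot interface fails, B helm transmitter fails, Feedback unit fails}; {#3 rudder actuator lost, Secondary relief valve degraded}; {Solenoid block stuck}; {Steering pump is down}; {Followup amplifier faulted}; {South changeover valve 2 trips}.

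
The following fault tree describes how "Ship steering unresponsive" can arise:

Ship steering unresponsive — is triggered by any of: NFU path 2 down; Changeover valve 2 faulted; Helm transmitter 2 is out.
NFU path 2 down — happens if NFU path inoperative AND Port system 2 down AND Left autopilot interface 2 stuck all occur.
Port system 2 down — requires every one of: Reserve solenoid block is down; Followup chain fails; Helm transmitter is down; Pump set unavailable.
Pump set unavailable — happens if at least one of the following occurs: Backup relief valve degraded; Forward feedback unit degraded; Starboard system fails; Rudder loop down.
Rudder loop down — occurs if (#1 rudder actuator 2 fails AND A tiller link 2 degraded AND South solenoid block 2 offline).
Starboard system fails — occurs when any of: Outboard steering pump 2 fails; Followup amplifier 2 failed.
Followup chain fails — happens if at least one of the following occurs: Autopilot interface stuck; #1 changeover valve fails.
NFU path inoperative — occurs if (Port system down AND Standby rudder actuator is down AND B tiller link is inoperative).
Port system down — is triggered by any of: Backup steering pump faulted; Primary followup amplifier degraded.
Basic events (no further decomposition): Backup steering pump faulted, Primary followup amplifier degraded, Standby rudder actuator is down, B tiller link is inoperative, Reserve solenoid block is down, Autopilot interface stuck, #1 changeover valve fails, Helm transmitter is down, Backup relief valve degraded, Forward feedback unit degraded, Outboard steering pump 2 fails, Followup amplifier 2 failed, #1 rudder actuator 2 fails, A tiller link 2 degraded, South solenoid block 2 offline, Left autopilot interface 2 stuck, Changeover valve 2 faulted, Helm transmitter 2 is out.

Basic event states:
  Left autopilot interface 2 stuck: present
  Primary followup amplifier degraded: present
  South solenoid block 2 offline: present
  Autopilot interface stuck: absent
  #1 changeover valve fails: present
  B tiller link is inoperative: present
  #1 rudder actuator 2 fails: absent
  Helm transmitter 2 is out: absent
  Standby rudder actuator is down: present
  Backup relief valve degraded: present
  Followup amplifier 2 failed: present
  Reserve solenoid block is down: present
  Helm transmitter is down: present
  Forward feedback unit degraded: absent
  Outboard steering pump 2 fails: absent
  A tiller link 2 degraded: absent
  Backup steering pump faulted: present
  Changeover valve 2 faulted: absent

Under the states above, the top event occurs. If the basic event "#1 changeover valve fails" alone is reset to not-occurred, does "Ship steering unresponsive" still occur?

Counterfactual: set "#1 changeover valve fails" to not occurred.
Port system down [OR]: Backup steering pump faulted=occurs, Primary followup amplifier degraded=occurs → at least one input occurs → occurs.
NFU path inoperative [AND]: Port system down=occurs, Standby rudder actuator is down=occurs, B tiller link is inoperative=occurs → all inputs occur → occurs.
Followup chain fails [OR]: Autopilot interface stuck=not, #1 changeover valve fails=not → no input occurs → does not occur.
Starboard system fails [OR]: Outboard steering pump 2 fails=not, Followup amplifier 2 failed=occurs → at least one input occurs → occurs.
Rudder loop down [AND]: #1 rudder actuator 2 fails=not, A tiller link 2 degraded=not, South solenoid block 2 offline=occurs → not all inputs occur → does not occur.
Pump set unavailable [OR]: Backup relief valve degraded=occurs, Forward feedback unit degraded=not, Starboard system fails=occurs, Rudder loop down=not → at least one input occurs → occurs.
Port system 2 down [AND]: Reserve solenoid block is down=occurs, Followup chain fails=not, Helm transmitter is down=occurs, Pump set unavailable=occurs → not all inputs occur → does not occur.
NFU path 2 down [AND]: NFU path inoperative=occurs, Port system 2 down=not, Left autopilot interface 2 stuck=occurs → not all inputs occur → does not occur.
Ship steering unresponsive [OR]: NFU path 2 down=not, Changeover valve 2 faulted=not, Helm transmitter 2 is out=not → no input occurs → does not occur.

No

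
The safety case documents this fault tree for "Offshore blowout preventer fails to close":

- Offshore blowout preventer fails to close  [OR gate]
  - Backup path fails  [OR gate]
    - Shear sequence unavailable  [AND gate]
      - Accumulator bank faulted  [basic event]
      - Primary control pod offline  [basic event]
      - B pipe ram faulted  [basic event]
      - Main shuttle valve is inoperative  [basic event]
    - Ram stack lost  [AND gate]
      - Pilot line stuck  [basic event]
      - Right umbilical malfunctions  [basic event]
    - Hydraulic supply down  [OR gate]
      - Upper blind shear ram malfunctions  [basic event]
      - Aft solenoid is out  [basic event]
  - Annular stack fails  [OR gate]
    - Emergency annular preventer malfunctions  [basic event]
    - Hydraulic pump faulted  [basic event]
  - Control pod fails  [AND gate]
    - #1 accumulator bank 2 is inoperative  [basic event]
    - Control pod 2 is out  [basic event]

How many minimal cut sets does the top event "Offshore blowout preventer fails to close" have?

Shear sequence unavailable [AND]: one cut set from each child combined → 1 × 1 × 1 × 1 = 1 cut set(s).
Ram stack lost [AND]: one cut set from each child combined → 1 × 1 = 1 cut set(s).
Hydraulic supply down [OR]: union of children's cut sets → 2 cut set(s).
Backup path fails [OR]: union of children's cut sets → 4 cut set(s).
Annular stack fails [OR]: union of children's cut sets → 2 cut set(s).
Control pod fails [AND]: one cut set from each child combined → 1 × 1 = 1 cut set(s).
Offshore blowout preventer fails to close [OR]: union of children's cut sets → 7 cut set(s).
Minimal cut sets: {Accumulator bank faulted, B pipe ram faulted, Main shuttle valve is inoperative, Primary control pod offline}; {Pilot line stuck, Right umbilical malfunctions}; {Upper blind shear ram malfunctions}; {Aft solenoid is out}; {Emergency annular preventer malfunctions}; {Hydraulic pump faulted}; {#1 accumulator bank 2 is inoperative, Control pod 2 is out}.

7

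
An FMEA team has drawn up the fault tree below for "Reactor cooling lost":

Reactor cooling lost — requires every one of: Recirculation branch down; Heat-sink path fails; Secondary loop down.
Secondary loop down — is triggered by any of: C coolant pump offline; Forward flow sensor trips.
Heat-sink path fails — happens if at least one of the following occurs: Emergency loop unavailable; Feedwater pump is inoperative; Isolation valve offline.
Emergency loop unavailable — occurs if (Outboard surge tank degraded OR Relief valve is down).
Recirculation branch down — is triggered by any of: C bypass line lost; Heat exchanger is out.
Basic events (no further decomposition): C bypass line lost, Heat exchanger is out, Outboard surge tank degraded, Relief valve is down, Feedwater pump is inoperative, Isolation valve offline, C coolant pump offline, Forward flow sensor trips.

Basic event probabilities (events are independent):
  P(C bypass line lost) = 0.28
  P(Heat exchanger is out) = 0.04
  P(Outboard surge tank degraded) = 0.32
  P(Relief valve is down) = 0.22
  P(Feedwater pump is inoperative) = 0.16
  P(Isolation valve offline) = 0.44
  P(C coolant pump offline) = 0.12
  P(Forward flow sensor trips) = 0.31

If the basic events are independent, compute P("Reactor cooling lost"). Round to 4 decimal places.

P(Recirculation branch down) [OR] = 1 − (1−0.28) × (1−0.04) = 0.308800
P(Emergency loop unavailable) [OR] = 1 − (1−0.32) × (1−0.22) = 0.469600
P(Heat-sink path fails) [OR] = 1 − (1−0.469600) × (1−0.16) × (1−0.44) = 0.750500
P(Secondary loop down) [OR] = 1 − (1−0.12) × (1−0.31) = 0.392800
P(Reactor cooling lost) [AND] = 0.308800 × 0.750500 × 0.392800 = 0.091033
Rounded to 4 decimal places: P(Reactor cooling lost) ≈ 0.0910.

0.0910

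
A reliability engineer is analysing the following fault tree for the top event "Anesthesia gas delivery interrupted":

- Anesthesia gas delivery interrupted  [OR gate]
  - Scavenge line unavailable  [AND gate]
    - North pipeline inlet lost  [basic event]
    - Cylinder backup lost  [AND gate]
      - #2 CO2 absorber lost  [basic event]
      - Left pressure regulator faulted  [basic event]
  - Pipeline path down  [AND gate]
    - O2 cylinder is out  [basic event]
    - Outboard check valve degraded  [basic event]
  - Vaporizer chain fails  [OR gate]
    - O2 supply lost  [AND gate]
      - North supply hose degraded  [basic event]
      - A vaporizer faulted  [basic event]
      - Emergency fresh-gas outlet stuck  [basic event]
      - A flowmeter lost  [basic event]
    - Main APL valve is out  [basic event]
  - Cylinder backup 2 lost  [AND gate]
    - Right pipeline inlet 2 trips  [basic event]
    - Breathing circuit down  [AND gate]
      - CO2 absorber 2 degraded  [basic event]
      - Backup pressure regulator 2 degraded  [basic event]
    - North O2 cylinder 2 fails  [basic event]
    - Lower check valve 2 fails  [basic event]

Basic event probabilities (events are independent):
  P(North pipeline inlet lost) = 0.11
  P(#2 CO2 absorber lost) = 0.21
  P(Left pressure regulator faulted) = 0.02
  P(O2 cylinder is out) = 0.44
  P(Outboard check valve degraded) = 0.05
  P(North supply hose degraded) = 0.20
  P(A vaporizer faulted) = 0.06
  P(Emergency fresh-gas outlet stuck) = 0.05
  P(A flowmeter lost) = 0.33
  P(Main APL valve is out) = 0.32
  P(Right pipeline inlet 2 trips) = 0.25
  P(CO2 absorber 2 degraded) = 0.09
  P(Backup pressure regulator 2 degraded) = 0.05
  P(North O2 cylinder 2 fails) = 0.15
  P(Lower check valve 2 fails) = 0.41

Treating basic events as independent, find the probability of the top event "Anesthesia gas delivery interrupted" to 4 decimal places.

0.3354

P(Cylinder backup lost) [AND] = 0.21 × 0.02 = 0.004200
P(Scavenge line unavailable) [AND] = 0.11 × 0.004200 = 0.000462
P(Pipeline path down) [AND] = 0.44 × 0.05 = 0.022000
P(O2 supply lost) [AND] = 0.20 × 0.06 × 0.05 × 0.33 = 0.000198
P(Vaporizer chain fails) [OR] = 1 − (1−0.000198) × (1−0.32) = 0.320135
P(Breathing circuit down) [AND] = 0.09 × 0.05 = 0.004500
P(Cylinder backup 2 lost) [AND] = 0.25 × 0.004500 × 0.15 × 0.41 = 0.000069
P(Anesthesia gas delivery interrupted) [OR] = 1 − (1−0.000462) × (1−0.022000) × (1−0.320135) × (1−0.000069) = 0.335445
Rounded to 4 decimal places: P(Anesthesia gas delivery interrupted) ≈ 0.3354.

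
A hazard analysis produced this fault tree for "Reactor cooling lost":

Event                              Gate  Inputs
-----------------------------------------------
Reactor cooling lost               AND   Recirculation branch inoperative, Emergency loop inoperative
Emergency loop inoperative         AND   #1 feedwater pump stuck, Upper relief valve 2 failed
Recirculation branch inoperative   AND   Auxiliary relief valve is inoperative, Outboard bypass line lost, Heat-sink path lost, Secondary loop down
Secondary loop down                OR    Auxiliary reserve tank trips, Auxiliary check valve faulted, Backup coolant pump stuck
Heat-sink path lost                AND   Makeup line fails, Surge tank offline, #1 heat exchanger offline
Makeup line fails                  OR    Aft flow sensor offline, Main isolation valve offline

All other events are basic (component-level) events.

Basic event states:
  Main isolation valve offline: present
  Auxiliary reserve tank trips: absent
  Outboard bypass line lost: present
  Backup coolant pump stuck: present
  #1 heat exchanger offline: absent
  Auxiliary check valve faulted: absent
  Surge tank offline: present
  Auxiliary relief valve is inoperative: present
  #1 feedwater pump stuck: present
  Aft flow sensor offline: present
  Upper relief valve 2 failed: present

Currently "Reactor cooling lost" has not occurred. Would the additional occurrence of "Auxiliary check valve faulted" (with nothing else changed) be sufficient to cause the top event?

Counterfactual: set "Auxiliary check valve faulted" to occurred.
Makeup line fails [OR]: Aft flow sensor offline=occurs, Main isolation valve offline=occurs → at least one input occurs → occurs.
Heat-sink path lost [AND]: Makeup line fails=occurs, Surge tank offline=occurs, #1 heat exchanger offline=not → not all inputs occur → does not occur.
Secondary loop down [OR]: Auxiliary reserve tank trips=not, Auxiliary check valve faulted=occurs, Backup coolant pump stuck=occurs → at least one input occurs → occurs.
Recirculation branch inoperative [AND]: Auxiliary relief valve is inoperative=occurs, Outboard bypass line lost=occurs, Heat-sink path lost=not, Secondary loop down=occurs → not all inputs occur → does not occur.
Emergency loop inoperative [AND]: #1 feedwater pump stuck=occurs, Upper relief valve 2 failed=occurs → all inputs occur → occurs.
Reactor cooling lost [AND]: Recirculation branch inoperative=not, Emergency loop inoperative=occurs → not all inputs occur → does not occur.

No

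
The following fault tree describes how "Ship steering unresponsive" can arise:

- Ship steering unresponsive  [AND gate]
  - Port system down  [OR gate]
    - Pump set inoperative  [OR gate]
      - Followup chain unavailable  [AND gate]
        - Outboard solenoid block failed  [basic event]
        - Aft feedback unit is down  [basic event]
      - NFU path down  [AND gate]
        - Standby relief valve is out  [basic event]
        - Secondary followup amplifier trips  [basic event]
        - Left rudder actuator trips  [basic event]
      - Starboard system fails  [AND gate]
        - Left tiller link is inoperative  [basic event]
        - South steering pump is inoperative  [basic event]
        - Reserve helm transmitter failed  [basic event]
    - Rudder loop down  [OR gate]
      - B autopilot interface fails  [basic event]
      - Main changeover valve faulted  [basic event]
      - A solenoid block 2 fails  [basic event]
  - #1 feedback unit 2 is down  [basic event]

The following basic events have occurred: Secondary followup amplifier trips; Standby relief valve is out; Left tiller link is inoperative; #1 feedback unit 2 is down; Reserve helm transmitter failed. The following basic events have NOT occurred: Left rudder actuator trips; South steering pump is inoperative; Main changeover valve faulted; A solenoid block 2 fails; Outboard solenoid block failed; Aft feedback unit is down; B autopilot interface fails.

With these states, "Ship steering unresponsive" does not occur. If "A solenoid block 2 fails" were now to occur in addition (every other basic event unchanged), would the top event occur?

Yes

Counterfactual: set "A solenoid block 2 fails" to occurred.
Followup chain unavailable [AND]: Outboard solenoid block failed=not, Aft feedback unit is down=not → not all inputs occur → does not occur.
NFU path down [AND]: Standby relief valve is out=occurs, Secondary followup amplifier trips=occurs, Left rudder actuator trips=not → not all inputs occur → does not occur.
Starboard system fails [AND]: Left tiller link is inoperative=occurs, South steering pump is inoperative=not, Reserve helm transmitter failed=occurs → not all inputs occur → does not occur.
Pump set inoperative [OR]: Followup chain unavailable=not, NFU path down=not, Starboard system fails=not → no input occurs → does not occur.
Rudder loop down [OR]: B autopilot interface fails=not, Main changeover valve faulted=not, A solenoid block 2 fails=occurs → at least one input occurs → occurs.
Port system down [OR]: Pump set inoperative=not, Rudder loop down=occurs → at least one input occurs → occurs.
Ship steering unresponsive [AND]: Port system down=occurs, #1 feedback unit 2 is down=occurs → all inputs occur → occurs.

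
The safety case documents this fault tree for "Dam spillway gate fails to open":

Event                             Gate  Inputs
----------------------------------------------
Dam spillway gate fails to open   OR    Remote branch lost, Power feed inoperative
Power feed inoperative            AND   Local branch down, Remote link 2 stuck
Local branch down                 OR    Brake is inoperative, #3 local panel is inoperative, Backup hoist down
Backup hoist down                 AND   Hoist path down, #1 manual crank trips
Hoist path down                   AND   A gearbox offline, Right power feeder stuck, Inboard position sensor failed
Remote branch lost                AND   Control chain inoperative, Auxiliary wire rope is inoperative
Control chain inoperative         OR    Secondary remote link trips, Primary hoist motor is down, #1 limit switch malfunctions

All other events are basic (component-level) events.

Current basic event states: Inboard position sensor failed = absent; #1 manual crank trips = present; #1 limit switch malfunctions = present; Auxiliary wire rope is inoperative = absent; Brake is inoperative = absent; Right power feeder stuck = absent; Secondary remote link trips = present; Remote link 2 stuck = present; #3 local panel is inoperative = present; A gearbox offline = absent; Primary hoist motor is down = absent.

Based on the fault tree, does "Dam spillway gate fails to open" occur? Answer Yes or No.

Control chain inoperative [OR]: Secondary remote link trips=occurs, Primary hoist motor is down=not, #1 limit switch malfunctions=occurs → at least one input occurs → occurs.
Remote branch lost [AND]: Control chain inoperative=occurs, Auxiliary wire rope is inoperative=not → not all inputs occur → does not occur.
Hoist path down [AND]: A gearbox offline=not, Right power feeder stuck=not, Inboard position sensor failed=not → not all inputs occur → does not occur.
Backup hoist down [AND]: Hoist path down=not, #1 manual crank trips=occurs → not all inputs occur → does not occur.
Local branch down [OR]: Brake is inoperative=not, #3 local panel is inoperative=occurs, Backup hoist down=not → at least one input occurs → occurs.
Power feed inoperative [AND]: Local branch down=occurs, Remote link 2 stuck=occurs → all inputs occur → occurs.
Dam spillway gate fails to open [OR]: Remote branch lost=not, Power feed inoperative=occurs → at least one input occurs → occurs.

Yes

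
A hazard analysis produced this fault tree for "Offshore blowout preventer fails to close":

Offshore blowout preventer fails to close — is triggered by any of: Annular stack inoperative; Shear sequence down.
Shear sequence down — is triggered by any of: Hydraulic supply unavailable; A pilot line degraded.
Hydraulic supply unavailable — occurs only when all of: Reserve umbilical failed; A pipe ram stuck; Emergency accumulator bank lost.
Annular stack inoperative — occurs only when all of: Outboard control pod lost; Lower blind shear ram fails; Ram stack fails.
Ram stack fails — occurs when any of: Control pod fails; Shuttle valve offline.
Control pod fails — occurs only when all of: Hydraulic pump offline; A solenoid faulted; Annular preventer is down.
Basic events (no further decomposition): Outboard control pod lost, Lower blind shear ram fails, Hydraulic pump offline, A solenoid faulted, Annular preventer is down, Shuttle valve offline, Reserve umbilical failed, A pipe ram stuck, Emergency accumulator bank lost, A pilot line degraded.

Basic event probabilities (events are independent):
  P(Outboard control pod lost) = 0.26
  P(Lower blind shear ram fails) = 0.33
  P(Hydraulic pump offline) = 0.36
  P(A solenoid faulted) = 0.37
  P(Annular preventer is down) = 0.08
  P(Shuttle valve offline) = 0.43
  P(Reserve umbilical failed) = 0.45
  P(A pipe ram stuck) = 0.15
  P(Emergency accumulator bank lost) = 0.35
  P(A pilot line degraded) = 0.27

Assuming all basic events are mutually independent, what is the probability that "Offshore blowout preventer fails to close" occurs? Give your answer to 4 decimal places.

P(Control pod fails) [AND] = 0.36 × 0.37 × 0.08 = 0.010656
P(Ram stack fails) [OR] = 1 − (1−0.010656) × (1−0.43) = 0.436074
P(Annular stack inoperative) [AND] = 0.26 × 0.33 × 0.436074 = 0.037415
P(Hydraulic supply unavailable) [AND] = 0.45 × 0.15 × 0.35 = 0.023625
P(Shear sequence down) [OR] = 1 − (1−0.023625) × (1−0.27) = 0.287246
P(Offshore blowout preventer fails to close) [OR] = 1 − (1−0.037415) × (1−0.287246) = 0.313914
Rounded to 4 decimal places: P(Offshore blowout preventer fails to close) ≈ 0.3139.

0.3139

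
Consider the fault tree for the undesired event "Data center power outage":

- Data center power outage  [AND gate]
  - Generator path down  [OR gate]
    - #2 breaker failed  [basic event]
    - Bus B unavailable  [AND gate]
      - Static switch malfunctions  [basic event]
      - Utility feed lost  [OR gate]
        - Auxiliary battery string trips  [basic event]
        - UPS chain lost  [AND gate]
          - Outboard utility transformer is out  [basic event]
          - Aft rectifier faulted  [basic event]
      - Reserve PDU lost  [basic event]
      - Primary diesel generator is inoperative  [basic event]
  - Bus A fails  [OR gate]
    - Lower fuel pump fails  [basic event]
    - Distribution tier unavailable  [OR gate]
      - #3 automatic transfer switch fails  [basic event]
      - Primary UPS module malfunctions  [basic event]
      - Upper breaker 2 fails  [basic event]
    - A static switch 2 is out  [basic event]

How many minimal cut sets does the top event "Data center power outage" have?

15

UPS chain lost [AND]: one cut set from each child combined → 1 × 1 = 1 cut set(s).
Utility feed lost [OR]: union of children's cut sets → 2 cut set(s).
Bus B unavailable [AND]: one cut set from each child combined → 1 × 2 × 1 × 1 = 2 cut set(s).
Generator path down [OR]: union of children's cut sets → 3 cut set(s).
Distribution tier unavailable [OR]: union of children's cut sets → 3 cut set(s).
Bus A fails [OR]: union of children's cut sets → 5 cut set(s).
Data center power outage [AND]: one cut set from each child combined → 3 × 5 = 15 cut set(s).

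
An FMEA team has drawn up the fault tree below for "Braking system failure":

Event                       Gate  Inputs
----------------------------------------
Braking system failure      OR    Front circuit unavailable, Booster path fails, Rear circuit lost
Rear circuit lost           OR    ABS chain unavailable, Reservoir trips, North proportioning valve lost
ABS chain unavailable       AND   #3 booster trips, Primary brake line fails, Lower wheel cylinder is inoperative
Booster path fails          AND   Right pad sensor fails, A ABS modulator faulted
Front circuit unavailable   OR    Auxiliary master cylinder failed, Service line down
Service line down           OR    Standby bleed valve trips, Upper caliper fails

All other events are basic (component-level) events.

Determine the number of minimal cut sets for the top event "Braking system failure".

7

Service line down [OR]: union of children's cut sets → 2 cut set(s).
Front circuit unavailable [OR]: union of children's cut sets → 3 cut set(s).
Booster path fails [AND]: one cut set from each child combined → 1 × 1 = 1 cut set(s).
ABS chain unavailable [AND]: one cut set from each child combined → 1 × 1 × 1 = 1 cut set(s).
Rear circuit lost [OR]: union of children's cut sets → 3 cut set(s).
Braking system failure [OR]: union of children's cut sets → 7 cut set(s).
Minimal cut sets: {Auxiliary master cylinder failed}; {Standby bleed valve trips}; {Upper caliper fails}; {A ABS modulator faulted, Right pad sensor fails}; {#3 booster trips, Lower wheel cylinder is inoperative, Primary brake line fails}; {Reservoir trips}; {North proportioning valve lost}.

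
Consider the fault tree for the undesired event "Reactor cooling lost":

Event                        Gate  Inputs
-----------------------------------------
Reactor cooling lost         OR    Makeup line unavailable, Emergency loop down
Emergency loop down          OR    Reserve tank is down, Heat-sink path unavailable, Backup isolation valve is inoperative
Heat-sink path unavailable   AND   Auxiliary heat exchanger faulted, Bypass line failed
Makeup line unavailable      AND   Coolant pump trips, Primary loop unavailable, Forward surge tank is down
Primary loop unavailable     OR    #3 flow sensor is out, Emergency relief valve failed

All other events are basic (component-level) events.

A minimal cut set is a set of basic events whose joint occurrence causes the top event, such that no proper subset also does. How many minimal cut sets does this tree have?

5

Primary loop unavailable [OR]: union of children's cut sets → 2 cut set(s).
Makeup line unavailable [AND]: one cut set from each child combined → 1 × 2 × 1 = 2 cut set(s).
Heat-sink path unavailable [AND]: one cut set from each child combined → 1 × 1 = 1 cut set(s).
Emergency loop down [OR]: union of children's cut sets → 3 cut set(s).
Reactor cooling lost [OR]: union of children's cut sets → 5 cut set(s).
Minimal cut sets: {#3 flow sensor is out, Coolant pump trips, Forward surge tank is down}; {Coolant pump trips, Emergency relief valve failed, Forward surge tank is down}; {Reserve tank is down}; {Auxiliary heat exchanger faulted, Bypass line failed}; {Backup isolation valve is inoperative}.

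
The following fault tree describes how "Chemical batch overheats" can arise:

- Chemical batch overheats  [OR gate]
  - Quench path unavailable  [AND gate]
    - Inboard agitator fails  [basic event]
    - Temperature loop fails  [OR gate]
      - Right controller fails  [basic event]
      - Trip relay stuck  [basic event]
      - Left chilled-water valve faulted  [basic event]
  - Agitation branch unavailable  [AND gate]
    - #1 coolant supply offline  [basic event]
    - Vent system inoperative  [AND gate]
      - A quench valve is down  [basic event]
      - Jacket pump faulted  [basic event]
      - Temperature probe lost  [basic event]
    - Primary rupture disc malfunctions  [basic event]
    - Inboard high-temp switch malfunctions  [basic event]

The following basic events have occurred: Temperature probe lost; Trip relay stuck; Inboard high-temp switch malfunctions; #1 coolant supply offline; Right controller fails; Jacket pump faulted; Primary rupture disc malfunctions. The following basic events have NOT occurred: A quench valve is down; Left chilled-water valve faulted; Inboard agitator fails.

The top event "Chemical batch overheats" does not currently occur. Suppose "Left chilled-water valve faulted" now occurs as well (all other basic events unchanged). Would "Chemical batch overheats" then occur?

Counterfactual: set "Left chilled-water valve faulted" to occurred.
Temperature loop fails [OR]: Right controller fails=occurs, Trip relay stuck=occurs, Left chilled-water valve faulted=occurs → at least one input occurs → occurs.
Quench path unavailable [AND]: Inboard agitator fails=not, Temperature loop fails=occurs → not all inputs occur → does not occur.
Vent system inoperative [AND]: A quench valve is down=not, Jacket pump faulted=occurs, Temperature probe lost=occurs → not all inputs occur → does not occur.
Agitation branch unavailable [AND]: #1 coolant supply offline=occurs, Vent system inoperative=not, Primary rupture disc malfunctions=occurs, Inboard high-temp switch malfunctions=occurs → not all inputs occur → does not occur.
Chemical batch overheats [OR]: Quench path unavailable=not, Agitation branch unavailable=not → no input occurs → does not occur.

No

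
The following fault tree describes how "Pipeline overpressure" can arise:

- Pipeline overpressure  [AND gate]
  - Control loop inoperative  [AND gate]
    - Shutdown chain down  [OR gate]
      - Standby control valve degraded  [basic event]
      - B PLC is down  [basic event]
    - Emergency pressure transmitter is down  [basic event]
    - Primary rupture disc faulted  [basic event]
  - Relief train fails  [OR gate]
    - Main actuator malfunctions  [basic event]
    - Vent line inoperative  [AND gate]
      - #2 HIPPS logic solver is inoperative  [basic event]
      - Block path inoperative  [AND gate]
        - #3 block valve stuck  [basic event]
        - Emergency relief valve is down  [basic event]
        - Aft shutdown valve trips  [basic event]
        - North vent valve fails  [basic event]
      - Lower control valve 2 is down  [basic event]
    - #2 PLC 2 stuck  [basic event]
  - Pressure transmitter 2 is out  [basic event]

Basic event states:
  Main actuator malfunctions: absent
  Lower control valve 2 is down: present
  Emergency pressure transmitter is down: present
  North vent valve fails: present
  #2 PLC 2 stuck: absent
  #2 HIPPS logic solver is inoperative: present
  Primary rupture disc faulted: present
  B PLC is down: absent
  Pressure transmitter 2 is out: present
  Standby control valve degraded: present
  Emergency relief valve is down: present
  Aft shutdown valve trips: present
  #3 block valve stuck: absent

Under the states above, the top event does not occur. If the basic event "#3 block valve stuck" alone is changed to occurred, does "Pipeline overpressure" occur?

Counterfactual: set "#3 block valve stuck" to occurred.
Shutdown chain down [OR]: Standby control valve degraded=occurs, B PLC is down=not → at least one input occurs → occurs.
Control loop inoperative [AND]: Shutdown chain down=occurs, Emergency pressure transmitter is down=occurs, Primary rupture disc faulted=occurs → all inputs occur → occurs.
Block path inoperative [AND]: #3 block valve stuck=occurs, Emergency relief valve is down=occurs, Aft shutdown valve trips=occurs, North vent valve fails=occurs → all inputs occur → occurs.
Vent line inoperative [AND]: #2 HIPPS logic solver is inoperative=occurs, Block path inoperative=occurs, Lower control valve 2 is down=occurs → all inputs occur → occurs.
Relief train fails [OR]: Main actuator malfunctions=not, Vent line inoperative=occurs, #2 PLC 2 stuck=not → at least one input occurs → occurs.
Pipeline overpressure [AND]: Control loop inoperative=occurs, Relief train fails=occurs, Pressure transmitter 2 is out=occurs → all inputs occur → occurs.

Yes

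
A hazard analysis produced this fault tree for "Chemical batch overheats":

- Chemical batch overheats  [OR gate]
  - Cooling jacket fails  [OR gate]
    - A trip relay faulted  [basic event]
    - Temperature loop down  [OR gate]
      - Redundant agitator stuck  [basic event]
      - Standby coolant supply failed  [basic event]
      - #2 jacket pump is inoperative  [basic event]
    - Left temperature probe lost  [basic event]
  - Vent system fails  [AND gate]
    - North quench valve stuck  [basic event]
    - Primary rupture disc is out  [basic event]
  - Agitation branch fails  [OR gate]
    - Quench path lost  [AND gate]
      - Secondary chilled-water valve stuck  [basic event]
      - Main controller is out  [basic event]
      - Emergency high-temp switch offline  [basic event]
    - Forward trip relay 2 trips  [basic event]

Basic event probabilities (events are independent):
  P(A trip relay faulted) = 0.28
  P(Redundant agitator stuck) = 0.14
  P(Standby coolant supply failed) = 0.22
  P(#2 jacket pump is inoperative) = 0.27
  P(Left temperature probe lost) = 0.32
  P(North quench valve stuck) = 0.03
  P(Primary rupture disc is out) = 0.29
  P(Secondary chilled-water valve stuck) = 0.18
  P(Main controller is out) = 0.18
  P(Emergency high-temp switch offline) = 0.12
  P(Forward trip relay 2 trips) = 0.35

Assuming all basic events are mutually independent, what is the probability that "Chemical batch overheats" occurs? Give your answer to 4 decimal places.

0.8461

P(Temperature loop down) [OR] = 1 − (1−0.14) × (1−0.22) × (1−0.27) = 0.510316
P(Cooling jacket fails) [OR] = 1 − (1−0.28) × (1−0.510316) × (1−0.32) = 0.760251
P(Vent system fails) [AND] = 0.03 × 0.29 = 0.008700
P(Quench path lost) [AND] = 0.18 × 0.18 × 0.12 = 0.003888
P(Agitation branch fails) [OR] = 1 − (1−0.003888) × (1−0.35) = 0.352527
P(Chemical batch overheats) [OR] = 1 − (1−0.760251) × (1−0.008700) × (1−0.352527) = 0.846120
Rounded to 4 decimal places: P(Chemical batch overheats) ≈ 0.8461.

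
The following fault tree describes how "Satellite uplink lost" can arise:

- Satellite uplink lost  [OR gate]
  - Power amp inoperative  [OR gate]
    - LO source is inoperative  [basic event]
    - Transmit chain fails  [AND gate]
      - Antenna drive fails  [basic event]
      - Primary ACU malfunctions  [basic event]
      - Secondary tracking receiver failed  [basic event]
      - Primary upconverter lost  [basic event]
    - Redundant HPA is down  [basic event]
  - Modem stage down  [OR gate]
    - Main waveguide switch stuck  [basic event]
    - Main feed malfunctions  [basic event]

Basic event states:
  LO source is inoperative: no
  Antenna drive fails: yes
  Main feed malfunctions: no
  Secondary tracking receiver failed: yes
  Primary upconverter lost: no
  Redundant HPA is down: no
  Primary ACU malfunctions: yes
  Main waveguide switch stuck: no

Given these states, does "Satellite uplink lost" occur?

Transmit chain fails [AND]: Antenna drive fails=occurs, Primary ACU malfunctions=occurs, Secondary tracking receiver failed=occurs, Primary upconverter lost=not → not all inputs occur → does not occur.
Power amp inoperative [OR]: LO source is inoperative=not, Transmit chain fails=not, Redundant HPA is down=not → no input occurs → does not occur.
Modem stage down [OR]: Main waveguide switch stuck=not, Main feed malfunctions=not → no input occurs → does not occur.
Satellite uplink lost [OR]: Power amp inoperative=not, Modem stage down=not → no input occurs → does not occur.

No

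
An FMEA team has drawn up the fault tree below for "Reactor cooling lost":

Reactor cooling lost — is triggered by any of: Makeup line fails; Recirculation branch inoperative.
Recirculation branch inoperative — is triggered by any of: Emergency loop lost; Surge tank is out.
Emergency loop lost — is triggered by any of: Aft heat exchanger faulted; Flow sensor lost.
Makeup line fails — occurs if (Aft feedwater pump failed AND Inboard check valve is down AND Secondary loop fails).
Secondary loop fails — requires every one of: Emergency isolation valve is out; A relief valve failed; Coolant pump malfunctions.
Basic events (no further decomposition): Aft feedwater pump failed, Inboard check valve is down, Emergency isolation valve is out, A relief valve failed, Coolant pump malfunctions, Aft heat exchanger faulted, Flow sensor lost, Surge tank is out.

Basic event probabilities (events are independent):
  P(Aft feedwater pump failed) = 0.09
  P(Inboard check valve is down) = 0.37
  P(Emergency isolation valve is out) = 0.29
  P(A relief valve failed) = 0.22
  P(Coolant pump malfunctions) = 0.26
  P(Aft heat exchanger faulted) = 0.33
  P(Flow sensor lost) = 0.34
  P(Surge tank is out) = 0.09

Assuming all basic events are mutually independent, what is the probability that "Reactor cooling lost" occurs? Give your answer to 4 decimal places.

0.5978

P(Secondary loop fails) [AND] = 0.29 × 0.22 × 0.26 = 0.016588
P(Makeup line fails) [AND] = 0.09 × 0.37 × 0.016588 = 0.000552
P(Emergency loop lost) [OR] = 1 − (1−0.33) × (1−0.34) = 0.557800
P(Recirculation branch inoperative) [OR] = 1 − (1−0.557800) × (1−0.09) = 0.597598
P(Reactor cooling lost) [OR] = 1 − (1−0.000552) × (1−0.597598) = 0.597820
Rounded to 4 decimal places: P(Reactor cooling lost) ≈ 0.5978.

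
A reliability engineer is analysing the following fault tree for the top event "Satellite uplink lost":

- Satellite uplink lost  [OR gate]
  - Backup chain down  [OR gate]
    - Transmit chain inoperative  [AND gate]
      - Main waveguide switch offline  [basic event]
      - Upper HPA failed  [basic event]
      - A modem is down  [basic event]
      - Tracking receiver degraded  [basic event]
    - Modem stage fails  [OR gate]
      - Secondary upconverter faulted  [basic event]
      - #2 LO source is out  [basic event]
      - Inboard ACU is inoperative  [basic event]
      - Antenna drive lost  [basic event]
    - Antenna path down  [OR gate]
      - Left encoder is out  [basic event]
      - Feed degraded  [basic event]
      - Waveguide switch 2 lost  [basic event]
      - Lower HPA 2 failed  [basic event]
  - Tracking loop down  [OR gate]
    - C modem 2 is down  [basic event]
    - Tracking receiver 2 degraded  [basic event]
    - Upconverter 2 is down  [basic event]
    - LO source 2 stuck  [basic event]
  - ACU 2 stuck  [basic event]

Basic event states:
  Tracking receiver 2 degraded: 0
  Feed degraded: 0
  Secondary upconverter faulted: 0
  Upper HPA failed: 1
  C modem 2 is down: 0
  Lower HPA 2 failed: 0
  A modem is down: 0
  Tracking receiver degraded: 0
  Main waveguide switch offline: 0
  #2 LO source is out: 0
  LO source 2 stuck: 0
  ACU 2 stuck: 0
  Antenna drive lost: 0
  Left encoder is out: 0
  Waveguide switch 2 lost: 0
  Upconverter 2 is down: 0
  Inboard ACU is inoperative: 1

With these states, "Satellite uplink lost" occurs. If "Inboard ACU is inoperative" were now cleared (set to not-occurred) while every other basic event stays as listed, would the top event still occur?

Counterfactual: set "Inboard ACU is inoperative" to not occurred.
Transmit chain inoperative [AND]: Main waveguide switch offline=not, Upper HPA failed=occurs, A modem is down=not, Tracking receiver degraded=not → not all inputs occur → does not occur.
Modem stage fails [OR]: Secondary upconverter faulted=not, #2 LO source is out=not, Inboard ACU is inoperative=not, Antenna drive lost=not → no input occurs → does not occur.
Antenna path down [OR]: Left encoder is out=not, Feed degraded=not, Waveguide switch 2 lost=not, Lower HPA 2 failed=not → no input occurs → does not occur.
Backup chain down [OR]: Transmit chain inoperative=not, Modem stage fails=not, Antenna path down=not → no input occurs → does not occur.
Tracking loop down [OR]: C modem 2 is down=not, Tracking receiver 2 degraded=not, Upconverter 2 is down=not, LO source 2 stuck=not → no input occurs → does not occur.
Satellite uplink lost [OR]: Backup chain down=not, Tracking loop down=not, ACU 2 stuck=not → no input occurs → does not occur.

No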